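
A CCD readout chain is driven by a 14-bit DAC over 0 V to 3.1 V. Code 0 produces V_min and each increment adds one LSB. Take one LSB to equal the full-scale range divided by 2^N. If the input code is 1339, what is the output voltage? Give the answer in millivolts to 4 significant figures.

253.4 mV

Range is 3.1 V. LSB = 3.1 V / 2^14.
Output = V_min + (1339/16384) × range = 0 + 0.0817261 × 3.1 V
      = 0 V + 0.253351 V = 0.253351 V.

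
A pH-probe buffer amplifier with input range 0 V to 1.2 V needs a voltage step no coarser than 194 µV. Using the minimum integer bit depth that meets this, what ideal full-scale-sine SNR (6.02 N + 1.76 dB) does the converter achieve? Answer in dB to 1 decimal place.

V_FS = 1.2 V.
Levels needed ≥ 1.2/194 µV = 6186. 2^13 = 8192 suffices, so N_min = 13.
SNR = 6.02 × 13 + 1.76 = 80.02 dB.

80.0 dB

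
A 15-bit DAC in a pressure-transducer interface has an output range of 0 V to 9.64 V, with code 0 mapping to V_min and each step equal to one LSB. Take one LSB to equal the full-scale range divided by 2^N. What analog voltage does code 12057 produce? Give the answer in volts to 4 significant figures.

V_FS = 9.64 V. LSB = 9.64 V / 2^15.
Output = V_min + (12057/32768) × range = 0 + 0.367950 × 9.64 V
      = 0 + 3.54704 = 3.54704 V.

3.547 V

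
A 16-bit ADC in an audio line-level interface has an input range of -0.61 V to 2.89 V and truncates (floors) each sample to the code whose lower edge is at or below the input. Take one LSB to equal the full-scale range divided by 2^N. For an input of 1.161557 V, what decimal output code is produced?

The full-scale span is 2.89 − (-0.61) = 3.5 V. LSB = 3.5 V / 2^16 ≈ 53.41 µV.
(V_in − V_min) × 2^16/range = (1.161557 − (-0.61)) × 65536/3.5 = 33171.646.
Floor → code = 33171.

33171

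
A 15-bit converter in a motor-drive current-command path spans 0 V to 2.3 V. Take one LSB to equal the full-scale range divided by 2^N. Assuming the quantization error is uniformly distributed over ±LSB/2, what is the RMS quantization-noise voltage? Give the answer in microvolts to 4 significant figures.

20.26 µV

Span = 2.3 V.
LSB = 2.3 V / 2^15 = 70.1904 µV.
V_rms = LSB/√12 = 70.1904 µV / √12 = 20.26 µV.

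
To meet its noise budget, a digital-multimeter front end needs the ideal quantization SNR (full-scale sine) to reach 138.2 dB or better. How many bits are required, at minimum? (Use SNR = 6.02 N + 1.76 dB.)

23 bits

Required N = ⌈(138.2 − 1.76)/6.02⌉ = ⌈22.664⌉ = 23.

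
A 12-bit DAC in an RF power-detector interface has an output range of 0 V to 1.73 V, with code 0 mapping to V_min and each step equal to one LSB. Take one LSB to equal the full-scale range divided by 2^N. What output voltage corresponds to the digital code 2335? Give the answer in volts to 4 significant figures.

Range is 1.73 V. LSB = 1.73 V / 2^12.
V_out = V_min + code × LSB = 0 V + 2335 × 1.73 V / 4096
      = 0 V + 0.986218 V = 0.986218 V.

0.9862 V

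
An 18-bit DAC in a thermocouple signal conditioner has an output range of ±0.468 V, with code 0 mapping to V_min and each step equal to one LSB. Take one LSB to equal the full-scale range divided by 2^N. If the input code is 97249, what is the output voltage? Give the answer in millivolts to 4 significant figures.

-120.8 mV

Range = 0.468 − (-0.468) = 0.936 V. LSB = 0.936 V / 2^18.
Output = V_min + (97249/262144) × range = -0.468 + 0.370975 × 0.936 V
      = -0.468 V + 0.347233 V = -0.120767 V.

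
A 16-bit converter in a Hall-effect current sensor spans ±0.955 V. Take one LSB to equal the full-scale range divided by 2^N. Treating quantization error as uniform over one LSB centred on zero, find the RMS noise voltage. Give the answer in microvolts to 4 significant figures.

Full-scale range = 0.955 V − (-0.955 V) = 1.91 V.
Step size = 1.91/65536 V = 29.1443 µV.
σ_q = LSB/√12 = 29.1443 µV/3.4641 = 8.413 µV.

8.413 µV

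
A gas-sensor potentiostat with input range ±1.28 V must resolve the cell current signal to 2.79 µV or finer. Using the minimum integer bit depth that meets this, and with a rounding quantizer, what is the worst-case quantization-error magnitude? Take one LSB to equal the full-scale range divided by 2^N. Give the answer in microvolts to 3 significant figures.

Span: 1.28 V − (-1.28 V) = 2.56 V.
Need 2^N ≥ 2.56 V / 2.79 µV = 917600 → N_min = 20.
Step size = 2.56/1048576 V = 2.4414 µV.
Half an LSB is 1.22 µV.

1.22 µV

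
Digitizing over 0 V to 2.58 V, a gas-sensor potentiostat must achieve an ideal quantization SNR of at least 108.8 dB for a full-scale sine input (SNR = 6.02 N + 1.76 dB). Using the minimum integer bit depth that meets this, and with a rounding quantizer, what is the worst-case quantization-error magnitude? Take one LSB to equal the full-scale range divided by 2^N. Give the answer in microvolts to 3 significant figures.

4.92 µV

V_FS = 2.58 V.
Required N = ⌈(108.8 − 1.76)/6.02⌉ = ⌈17.781⌉ = 18.
LSB = 2.58 V / 2^18 = 9.8419 µV.
Max error for round-to-nearest is LSB/2 = 4.92 µV.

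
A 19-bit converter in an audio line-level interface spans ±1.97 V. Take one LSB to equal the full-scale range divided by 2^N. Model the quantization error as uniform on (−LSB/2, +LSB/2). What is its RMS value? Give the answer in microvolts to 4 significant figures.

Span: 1.97 V − (-1.97 V) = 3.94 V.
LSB = 3.94 V / 2^19 = 7.51495 µV.
σ_q = LSB/√12 = 7.51495 µV/3.4641 = 2.169 µV.

2.169 µV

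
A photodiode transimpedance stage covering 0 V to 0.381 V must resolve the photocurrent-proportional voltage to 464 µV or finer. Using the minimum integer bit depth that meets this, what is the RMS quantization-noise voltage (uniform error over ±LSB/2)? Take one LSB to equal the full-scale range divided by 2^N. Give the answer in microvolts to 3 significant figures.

107 µV

Span = 0.381 V.
0.381 V / 464 µV = 821.1. Since 2^9 = 512 and 2^10 = 1024, N = 10.
Step size = 0.381/1024 V = 372.07 µV.
σ_q = LSB/√12 = 372.07 µV/3.4641 = 107 µV.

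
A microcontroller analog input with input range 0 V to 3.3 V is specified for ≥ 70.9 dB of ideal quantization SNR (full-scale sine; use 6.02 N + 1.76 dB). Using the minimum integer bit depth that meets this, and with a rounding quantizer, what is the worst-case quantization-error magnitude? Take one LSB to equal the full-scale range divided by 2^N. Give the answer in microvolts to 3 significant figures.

403 µV

V_FS = 3.3 V.
6.02 N + 1.76 ≥ 70.9 gives N ≥ 11.485, so the minimum integer is 12.
LSB = 3.3 V / 2^12 = 0.80566 mV.
Max error for round-to-nearest is LSB/2 = 403 µV.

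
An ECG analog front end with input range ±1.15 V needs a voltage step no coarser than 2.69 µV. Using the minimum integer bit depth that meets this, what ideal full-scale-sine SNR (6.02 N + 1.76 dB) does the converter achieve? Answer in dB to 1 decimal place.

The full-scale span is 1.15 − (-1.15) = 2.3 V.
2.3 V / 2.69 µV = 855000. Since 2^19 = 524288 and 2^20 = 1048576, N = 20.
Ideal SNR at N = 20: 6.02·20 + 1.76 = 122.2 dB.

122.2 dB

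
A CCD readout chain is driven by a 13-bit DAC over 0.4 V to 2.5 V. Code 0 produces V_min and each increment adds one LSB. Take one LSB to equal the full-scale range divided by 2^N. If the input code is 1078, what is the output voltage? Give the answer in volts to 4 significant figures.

Span: 2.5 V − (0.4 V) = 2.1 V. LSB = 2.1 V / 2^13.
V_out = V_min + code × LSB = 0.4 V + 1078 × 2.1 V / 8192
      = 0.4 V + 0.276343 V = 0.676343 V.

0.6763 V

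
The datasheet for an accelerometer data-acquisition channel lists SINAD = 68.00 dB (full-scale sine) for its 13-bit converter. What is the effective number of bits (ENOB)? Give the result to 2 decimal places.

11.00 bits

ENOB = (SINAD − 1.76) / 6.02 = (68.00 − 1.76) / 6.02 = 66.24 / 6.02 = 11.0033.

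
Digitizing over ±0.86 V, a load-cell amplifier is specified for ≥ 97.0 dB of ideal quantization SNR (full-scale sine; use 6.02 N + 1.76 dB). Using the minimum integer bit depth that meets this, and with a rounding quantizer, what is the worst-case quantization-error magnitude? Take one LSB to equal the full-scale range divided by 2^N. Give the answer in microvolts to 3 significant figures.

13.1 µV

Full-scale range = 0.86 V − (-0.86 V) = 1.72 V.
Solving 6.02 N ≥ 97.0 − 1.76: N ≥ 15.821. Round up → N = 16.
LSB = 1.72 V ÷ 2^16 = 1.72/65536 V = 26.245 µV.
|e|_max = LSB/2 = 13.1 µV.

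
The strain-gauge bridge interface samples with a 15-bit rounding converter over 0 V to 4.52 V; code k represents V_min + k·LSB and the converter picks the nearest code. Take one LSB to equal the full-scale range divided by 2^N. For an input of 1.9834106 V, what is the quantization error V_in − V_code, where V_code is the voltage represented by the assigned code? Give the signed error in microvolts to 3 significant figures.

V_FS = 4.52 V. LSB = 4.52 V / 2^15 ≈ 137.9 µV.
(1.9834106 − (0)) / LSB = 1.9834106 × 32768/4.52 = 14378.8492. Nearest integer: k = 14379.
V_code = 0 + (14379/32768) × 4.52 = 1.9834313965 V.
Error = V_in − V_code = 1.9834106 − (1.9834313965) = −20.8 µV.

−20.8 µV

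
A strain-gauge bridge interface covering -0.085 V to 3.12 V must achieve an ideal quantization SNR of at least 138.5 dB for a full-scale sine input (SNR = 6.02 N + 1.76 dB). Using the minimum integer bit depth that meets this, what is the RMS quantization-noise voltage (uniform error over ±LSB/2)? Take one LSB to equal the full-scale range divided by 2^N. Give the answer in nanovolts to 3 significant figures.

110 nV

Range = 3.12 − (-0.085) = 3.205 V.
N ≥ (138.5 − 1.76)/6.02 = 22.714 → N_min = 23.
LSB = 3.205 V / 2^23 = 382.07 nV.
RMS noise = LSB/√12 = 110 nV.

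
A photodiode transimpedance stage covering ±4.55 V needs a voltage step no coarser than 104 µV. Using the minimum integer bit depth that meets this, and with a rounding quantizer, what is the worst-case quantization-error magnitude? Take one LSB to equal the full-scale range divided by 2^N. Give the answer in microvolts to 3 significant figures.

Span: 4.55 V − (-4.55 V) = 9.1 V.
9.1 V / 104 µV = 87500. Since 2^16 = 65536 and 2^17 = 131072, N = 17.
LSB = 9.1 V / 2^17 = 69.427 µV.
Half an LSB is 34.7 µV.

34.7 µV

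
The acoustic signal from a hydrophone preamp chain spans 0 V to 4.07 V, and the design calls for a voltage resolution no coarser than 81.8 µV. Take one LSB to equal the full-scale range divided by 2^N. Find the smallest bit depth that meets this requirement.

16 bits

Range is 4.07 V.
4.07 V / 81.8 µV = 49760. Since 2^15 = 32768 and 2^16 = 65536, N = 16.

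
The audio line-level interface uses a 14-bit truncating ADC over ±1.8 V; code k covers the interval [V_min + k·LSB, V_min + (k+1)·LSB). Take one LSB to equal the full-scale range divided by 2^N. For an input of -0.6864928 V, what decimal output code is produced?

Span: 1.8 V − (-1.8 V) = 3.6 V. LSB = 3.6 V / 2^14 ≈ 219.7 µV.
(V_in − V_min) × 2^14/range = (-0.6864928 − (-1.8)) × 16384/3.6 = 5067.695.
Floor → code = 5067.

5067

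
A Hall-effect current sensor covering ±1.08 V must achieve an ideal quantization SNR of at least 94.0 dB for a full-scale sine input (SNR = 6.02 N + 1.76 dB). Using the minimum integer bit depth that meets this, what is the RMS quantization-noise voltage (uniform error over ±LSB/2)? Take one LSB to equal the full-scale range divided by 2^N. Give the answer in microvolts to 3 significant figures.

Range = 1.08 − (-1.08) = 2.16 V.
N ≥ (94.0 − 1.76)/6.02 = 15.322 → N_min = 16.
LSB = 2.16 V ÷ 2^16 = 2.16/65536 V = 32.959 µV.
V_rms = LSB/√12 = 9.51 µV.

9.51 µV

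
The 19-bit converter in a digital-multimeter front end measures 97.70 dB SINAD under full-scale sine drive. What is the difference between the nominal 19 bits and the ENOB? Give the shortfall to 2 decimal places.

3.06 bits

N_eff = (97.70 − 1.76)/6.02 = 15.9369 bits.
Lost resolution: 19 − 15.9369 = 3.0631 bits.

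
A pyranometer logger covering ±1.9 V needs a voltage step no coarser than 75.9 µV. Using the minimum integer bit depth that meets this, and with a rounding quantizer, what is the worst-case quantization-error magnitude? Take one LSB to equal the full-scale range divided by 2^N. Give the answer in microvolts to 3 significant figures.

Full-scale range = 1.9 V − (-1.9 V) = 3.8 V.
Need 2^N ≥ 3.8 V / 75.9 µV = 50070 → N_min = 16.
One LSB is 3.8 V / 65536 = 57.983 µV.
Half an LSB is 29.0 µV.

29.0 µV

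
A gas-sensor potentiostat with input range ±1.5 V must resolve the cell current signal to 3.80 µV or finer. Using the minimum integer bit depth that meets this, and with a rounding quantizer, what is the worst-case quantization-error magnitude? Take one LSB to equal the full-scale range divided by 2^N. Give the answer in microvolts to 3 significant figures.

1.43 µV

Range = 1.5 − (-1.5) = 3 V.
3 V / 3.80 µV = 789500. Since 2^19 = 524288 and 2^20 = 1048576, N = 20.
Step size = 3/1048576 V = 2.8610 µV.
Max error for round-to-nearest is LSB/2 = 1.43 µV.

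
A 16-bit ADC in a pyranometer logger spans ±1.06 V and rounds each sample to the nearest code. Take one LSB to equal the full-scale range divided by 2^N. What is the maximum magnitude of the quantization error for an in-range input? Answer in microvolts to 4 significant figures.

The full-scale span is 1.06 − (-1.06) = 2.12 V.
One LSB is 2.12 V / 65536 = 32.3486 µV.
Worst-case error for round-to-nearest is half an LSB: 16.17 µV.

16.17 µV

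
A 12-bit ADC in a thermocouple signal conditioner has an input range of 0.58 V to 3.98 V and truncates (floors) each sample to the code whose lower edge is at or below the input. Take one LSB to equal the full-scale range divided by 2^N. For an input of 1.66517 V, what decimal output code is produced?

The full-scale span is 3.98 − (0.58) = 3.4 V. LSB = 3.4 V / 2^12 ≈ 0.8301 mV.
(V_in − V_min) × 2^12/range = (1.66517 − (0.58)) × 4096/3.4 = 1307.311.
Floor → code = 1307.

1307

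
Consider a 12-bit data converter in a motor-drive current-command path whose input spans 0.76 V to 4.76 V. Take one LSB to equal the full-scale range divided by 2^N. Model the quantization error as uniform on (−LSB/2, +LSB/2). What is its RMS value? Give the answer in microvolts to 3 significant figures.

Full-scale range = 4.76 V − (0.76 V) = 4 V.
One LSB is 4 V / 4096 = 0.97656 mV.
RMS of a uniform error over width LSB is LSB/√12 = 282 µV.

282 µV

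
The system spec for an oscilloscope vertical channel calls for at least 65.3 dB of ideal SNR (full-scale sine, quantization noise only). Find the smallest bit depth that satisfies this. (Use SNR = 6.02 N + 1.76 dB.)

Solving 6.02 N ≥ 65.3 − 1.76: N ≥ 10.555. Round up → N = 11.

11 bits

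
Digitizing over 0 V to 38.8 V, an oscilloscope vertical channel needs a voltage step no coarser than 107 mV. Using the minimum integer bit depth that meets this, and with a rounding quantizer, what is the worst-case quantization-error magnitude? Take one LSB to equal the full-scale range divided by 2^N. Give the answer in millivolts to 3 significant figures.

37.9 mV

V_FS = 38.8 V.
Required number of levels: 38.8/107 mV = 362.62; smallest N with 2^N ≥ that is 9.
Step size = 38.8/512 V = 75.781 mV.
|e|_max = LSB/2 = 37.9 mV.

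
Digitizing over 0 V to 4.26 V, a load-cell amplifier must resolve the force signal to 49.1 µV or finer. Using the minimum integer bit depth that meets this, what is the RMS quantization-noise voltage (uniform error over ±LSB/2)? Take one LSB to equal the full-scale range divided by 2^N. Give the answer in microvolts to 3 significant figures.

V_FS = 4.26 V.
Levels needed ≥ 4.26/49.1 µV = 86760. 2^17 = 131072 suffices, so N_min = 17.
LSB = 4.26 V ÷ 2^17 = 4.26/131072 V = 32.501 µV.
σ_q = LSB/√12 = 32.501 µV/3.4641 = 9.38 µV.

9.38 µV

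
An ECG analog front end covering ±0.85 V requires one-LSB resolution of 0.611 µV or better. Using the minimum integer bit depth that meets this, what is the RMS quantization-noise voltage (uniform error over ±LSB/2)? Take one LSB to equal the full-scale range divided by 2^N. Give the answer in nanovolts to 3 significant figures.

Range = 0.85 − (-0.85) = 1.7 V.
Need 2^N ≥ 1.7 V / 0.611 µV = 2.782e6 → N_min = 22.
One LSB is 1.7 V / 4194304 = 405.31 nV.
RMS noise = LSB/√12 = 117 nV.

117 nV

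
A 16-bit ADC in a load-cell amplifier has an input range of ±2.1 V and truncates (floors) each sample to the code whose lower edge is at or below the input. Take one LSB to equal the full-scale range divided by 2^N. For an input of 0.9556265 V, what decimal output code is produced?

Range = 2.1 − (-2.1) = 4.2 V. LSB = 4.2 V / 2^16 ≈ 64.09 µV.
V_in − V_min = 0.9556265 − (-2.1) = 3.0556265 V.
Divide by LSB: 3.0556265 × 65536/4.2 = 47679.4139.
Truncating gives code 47679.

47679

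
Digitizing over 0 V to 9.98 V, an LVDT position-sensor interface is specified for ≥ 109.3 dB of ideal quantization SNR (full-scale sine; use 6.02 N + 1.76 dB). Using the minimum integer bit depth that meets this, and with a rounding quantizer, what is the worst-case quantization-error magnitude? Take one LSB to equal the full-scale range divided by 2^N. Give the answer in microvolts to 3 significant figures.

Full-scale range = 9.98 V.
6.02 N + 1.76 ≥ 109.3 gives N ≥ 17.864, so the minimum integer is 18.
Step size = 9.98/262144 V = 38.071 µV.
|e|_max = LSB/2 = 19.0 µV.

19.0 µV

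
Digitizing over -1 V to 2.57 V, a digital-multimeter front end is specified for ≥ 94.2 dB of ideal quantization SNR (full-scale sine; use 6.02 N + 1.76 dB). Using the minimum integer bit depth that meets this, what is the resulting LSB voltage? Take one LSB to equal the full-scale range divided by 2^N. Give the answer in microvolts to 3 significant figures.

Full-scale range = 2.57 V − (-1 V) = 3.57 V.
N ≥ (94.2 − 1.76)/6.02 = 15.355 → N_min = 16.
LSB = 3.57 V ÷ 2^16 = 3.57/65536 V = 54.5 µV.

54.5 µV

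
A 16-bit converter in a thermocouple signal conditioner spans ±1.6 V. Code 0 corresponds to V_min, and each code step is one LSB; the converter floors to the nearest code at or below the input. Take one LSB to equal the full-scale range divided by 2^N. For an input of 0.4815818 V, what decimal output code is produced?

Range = 1.6 − (-1.6) = 3.2 V. LSB = 3.2 V / 2^16 ≈ 48.83 µV.
(V_in − V_min) × 2^16/range = (0.4815818 − (-1.6)) × 65536/3.2 = 42630.795.
Floor → code = 42630.

42630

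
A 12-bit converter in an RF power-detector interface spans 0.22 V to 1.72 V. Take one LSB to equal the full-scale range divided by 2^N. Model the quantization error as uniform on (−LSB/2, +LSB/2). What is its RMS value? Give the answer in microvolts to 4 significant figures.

105.7 µV

Full-scale range = 1.72 V − (0.22 V) = 1.5 V.
One LSB is 1.5 V / 4096 = 366.211 µV.
RMS of a uniform error over width LSB is LSB/√12 = 105.7 µV.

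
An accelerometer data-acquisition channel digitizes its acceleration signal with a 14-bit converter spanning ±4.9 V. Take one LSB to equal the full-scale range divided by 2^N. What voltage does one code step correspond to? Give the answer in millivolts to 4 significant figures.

Range = 4.9 − (-4.9) = 9.8 V.
2^14 = 16384 levels.
Step size = 9.8/16384 V = 0.5981 mV.

0.5981 mV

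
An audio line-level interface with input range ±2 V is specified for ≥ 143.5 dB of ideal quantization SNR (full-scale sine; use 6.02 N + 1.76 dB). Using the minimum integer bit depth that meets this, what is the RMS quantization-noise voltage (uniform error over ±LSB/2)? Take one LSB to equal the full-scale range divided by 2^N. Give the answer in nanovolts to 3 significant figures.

68.8 nV

Full-scale range = 2 V − (-2 V) = 4 V.
Required N = ⌈(143.5 − 1.76)/6.02⌉ = ⌈23.545⌉ = 24.
Step size = 4/16777216 V = 238.42 nV.
V_rms = LSB/√12 = 68.8 nV.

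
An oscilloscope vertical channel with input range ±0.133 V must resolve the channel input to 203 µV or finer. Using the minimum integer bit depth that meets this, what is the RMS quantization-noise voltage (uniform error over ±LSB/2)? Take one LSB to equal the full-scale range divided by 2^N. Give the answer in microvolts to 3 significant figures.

Range = 0.133 − (-0.133) = 0.266 V.
Need 2^N ≥ 0.266 V / 203 µV = 1310 → N_min = 11.
LSB = 0.266 V ÷ 2^11 = 0.266/2048 V = 129.88 µV.
V_rms = LSB/√12 = 37.5 µV.

37.5 µV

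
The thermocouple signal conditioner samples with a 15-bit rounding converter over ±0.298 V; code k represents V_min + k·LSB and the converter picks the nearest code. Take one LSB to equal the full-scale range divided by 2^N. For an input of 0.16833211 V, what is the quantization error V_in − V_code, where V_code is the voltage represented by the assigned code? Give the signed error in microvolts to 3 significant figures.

Full-scale range = 0.298 V − (-0.298 V) = 0.596 V. LSB = 0.596 V / 2^15 ≈ 18.19 µV.
(0.16833211 − (-0.298)) / LSB = 0.46633211 × 32768/0.596 = 25638.8768. Nearest integer: k = 25639.
V_code = -0.298 + (25639/32768) × 0.596 = 0.16833435059 V.
V_in − V_code = 0.16833211 − (0.16833435059) = −2.24 µV.

−2.24 µV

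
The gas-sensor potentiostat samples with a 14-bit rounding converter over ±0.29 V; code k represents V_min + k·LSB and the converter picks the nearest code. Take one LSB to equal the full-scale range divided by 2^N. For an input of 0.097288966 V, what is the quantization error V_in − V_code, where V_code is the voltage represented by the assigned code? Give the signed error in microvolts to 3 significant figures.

+8.69 µV

Full-scale range = 0.29 V − (-0.29 V) = 0.58 V. LSB = 0.58 V / 2^14 ≈ 35.40 µV.
(V_in − V_min)/LSB = (0.097288966 − (-0.29)) × 16384/0.58 = 10940.2455 → nearest code k = 10940.
V_code = -0.29 + (10940/16384) × 0.58 = 0.097280273438 V.
Error = V_in − V_code = 0.097288966 − (0.097280273438) = +8.69 µV.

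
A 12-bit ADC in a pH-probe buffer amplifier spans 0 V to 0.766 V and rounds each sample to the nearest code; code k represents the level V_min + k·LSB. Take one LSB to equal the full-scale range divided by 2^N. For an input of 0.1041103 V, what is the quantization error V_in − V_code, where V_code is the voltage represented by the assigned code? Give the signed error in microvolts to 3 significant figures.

V_FS = 0.766 V. LSB = 0.766 V / 2^12 ≈ 187.0 µV.
(V_in − V_min)/LSB = (0.1041103 − (0)) × 4096/0.766 = 556.7047 → nearest code k = 557.
V_code = V_min + k × range/2^12 = 0 + 557 × 0.766/4096 = 0.1041655273 V.
V_in − V_code = 0.1041103 − (0.1041655273) = −55.2 µV.

−55.2 µV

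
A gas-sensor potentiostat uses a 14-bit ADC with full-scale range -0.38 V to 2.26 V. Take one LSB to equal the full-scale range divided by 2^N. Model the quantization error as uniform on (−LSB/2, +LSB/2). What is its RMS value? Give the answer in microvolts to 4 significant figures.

Span: 2.26 V − (-0.38 V) = 2.64 V.
Step size = 2.64/16384 V = 161.133 µV.
RMS of a uniform error over width LSB is LSB/√12 = 46.52 µV.

46.52 µV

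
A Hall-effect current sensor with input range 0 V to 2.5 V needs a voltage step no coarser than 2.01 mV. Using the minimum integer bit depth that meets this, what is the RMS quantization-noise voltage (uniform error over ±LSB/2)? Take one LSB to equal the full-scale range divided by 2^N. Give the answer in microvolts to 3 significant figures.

V_FS = 2.5 V.
Need 2^N ≥ 2.5 V / 2.01 mV = 1244 → N_min = 11.
LSB = 2.5 V / 2^11 = 1.2207 mV.
V_rms = LSB/√12 = 352 µV.

352 µV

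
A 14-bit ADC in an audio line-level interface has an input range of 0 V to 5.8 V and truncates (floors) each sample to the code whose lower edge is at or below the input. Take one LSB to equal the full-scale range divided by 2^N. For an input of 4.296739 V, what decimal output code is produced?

Range is 5.8 V. LSB = 5.8 V / 2^14 ≈ 354.0 µV.
V_in − V_min = 4.296739 − (0) = 4.296739 V.
Divide by LSB: 4.296739 × 16384/5.8 = 12137.5469.
Truncating gives code 12137.

12137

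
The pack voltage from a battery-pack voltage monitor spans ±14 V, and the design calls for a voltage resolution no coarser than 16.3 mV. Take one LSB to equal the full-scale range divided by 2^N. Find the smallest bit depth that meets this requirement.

Range = 14 − (-14) = 28 V.
28 V / 16.3 mV = 1718. Since 2^10 = 1024 and 2^11 = 2048, N = 11.

11 bits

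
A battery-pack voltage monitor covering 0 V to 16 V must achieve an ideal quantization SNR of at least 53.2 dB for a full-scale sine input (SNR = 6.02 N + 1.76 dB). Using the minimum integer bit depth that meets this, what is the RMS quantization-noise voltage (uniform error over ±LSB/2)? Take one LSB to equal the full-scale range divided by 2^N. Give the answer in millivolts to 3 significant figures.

9.02 mV

Range is 16 V.
Solving 6.02 N ≥ 53.2 − 1.76: N ≥ 8.545. Round up → N = 9.
One LSB is 16 V / 512 = 31.250 mV.
RMS noise = LSB/√12 = 9.02 mV.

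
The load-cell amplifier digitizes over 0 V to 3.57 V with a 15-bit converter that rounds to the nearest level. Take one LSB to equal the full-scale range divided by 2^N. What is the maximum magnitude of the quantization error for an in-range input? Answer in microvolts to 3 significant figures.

Full-scale range = 3.57 V.
Step size = 3.57/32768 V = 108.95 µV.
A rounding quantizer has |error| ≤ LSB/2 = 54.5 µV.

54.5 µV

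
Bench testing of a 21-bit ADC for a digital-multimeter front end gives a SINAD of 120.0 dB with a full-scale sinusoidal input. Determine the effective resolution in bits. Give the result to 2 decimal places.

ENOB = (SINAD − 1.76) / 6.02 = (120.0 − 1.76) / 6.02 = 118.24 / 6.02 = 19.6412.

19.64 bits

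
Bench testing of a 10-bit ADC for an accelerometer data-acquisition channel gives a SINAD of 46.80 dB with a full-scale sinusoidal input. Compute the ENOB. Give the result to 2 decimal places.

7.48 bits

ENOB = (SINAD − 1.76) / 6.02 = (46.80 − 1.76) / 6.02 = 45.04 / 6.02 = 7.4817.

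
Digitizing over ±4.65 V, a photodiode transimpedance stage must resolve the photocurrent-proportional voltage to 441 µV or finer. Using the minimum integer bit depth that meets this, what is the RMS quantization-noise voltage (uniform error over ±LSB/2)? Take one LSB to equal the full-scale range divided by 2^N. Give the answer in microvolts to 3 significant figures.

Range = 4.65 − (-4.65) = 9.3 V.
Need 2^N ≥ 9.3 V / 441 µV = 21090 → N_min = 15.
One LSB is 9.3 V / 32768 = 283.81 µV.
RMS noise = LSB/√12 = 81.9 µV.

81.9 µV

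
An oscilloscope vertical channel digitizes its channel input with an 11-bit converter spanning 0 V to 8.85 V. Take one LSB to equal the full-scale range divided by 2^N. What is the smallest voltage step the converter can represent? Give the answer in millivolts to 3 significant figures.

4.32 mV

V_FS = 8.85 V.
Number of codes = 2^11 = 2048.
LSB = 8.85 V ÷ 2^11 = 8.85/2048 V = 4.32 mV.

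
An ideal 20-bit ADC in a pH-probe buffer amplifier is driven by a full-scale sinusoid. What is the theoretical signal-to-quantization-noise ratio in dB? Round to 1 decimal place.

122.2 dB

For an ideal N-bit converter with full-scale sine input, SNR = 6.02 N + 1.76 dB. SNR = 6.02 × 20 + 1.76 = 120.40 + 1.76 = 122.16 dB.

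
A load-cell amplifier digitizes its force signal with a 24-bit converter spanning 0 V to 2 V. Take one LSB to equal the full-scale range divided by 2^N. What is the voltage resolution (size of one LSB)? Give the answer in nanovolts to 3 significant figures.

Range is 2 V.
There are 2^24 = 16777216 steps.
LSB = 2 V ÷ 2^24 = 2/16777216 V = 119 nV.

119 nV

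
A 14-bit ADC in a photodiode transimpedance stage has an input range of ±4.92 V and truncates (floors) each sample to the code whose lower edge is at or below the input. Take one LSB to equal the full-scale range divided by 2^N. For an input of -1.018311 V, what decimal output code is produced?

6496

The full-scale span is 4.92 − (-4.92) = 9.84 V. LSB = 9.84 V / 2^14 ≈ 0.6006 mV.
V_in − V_min = -1.018311 − (-4.92) = 3.901689 V.
Divide by LSB: 3.901689 × 16384/9.84 = 6496.4708.
Truncating gives code 6496.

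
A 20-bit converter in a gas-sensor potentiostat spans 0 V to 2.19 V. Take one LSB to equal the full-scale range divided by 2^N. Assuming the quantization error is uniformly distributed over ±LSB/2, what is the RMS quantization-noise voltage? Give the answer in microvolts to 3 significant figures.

0.603 µV

Full-scale range = 2.19 V.
LSB = 2.19 V ÷ 2^20 = 2.19/1048576 V = 2.0885 µV.
RMS of a uniform error over width LSB is LSB/√12 = 0.603 µV.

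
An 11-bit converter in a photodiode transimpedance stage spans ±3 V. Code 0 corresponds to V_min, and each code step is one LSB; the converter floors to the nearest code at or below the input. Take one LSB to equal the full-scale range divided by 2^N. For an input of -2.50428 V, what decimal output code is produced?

Full-scale range = 3 V − (-3 V) = 6 V. LSB = 6 V / 2^11 ≈ 2.930 mV.
code = ⌊(V_in − V_min)/LSB⌋ = ⌊(V_in − V_min) × 2^11 / range⌋
     = ⌊(-2.50428 − (-3)) × 2048 / 6⌋ = ⌊0.49572 × 2048/6⌋
     = ⌊169.206⌋ = 169.

169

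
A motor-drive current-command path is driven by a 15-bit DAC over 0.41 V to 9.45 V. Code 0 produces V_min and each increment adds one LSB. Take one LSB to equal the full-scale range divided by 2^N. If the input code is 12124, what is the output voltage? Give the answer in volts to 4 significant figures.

3.755 V

Span: 9.45 V − (0.41 V) = 9.04 V. LSB = 9.04 V / 2^15.
V_out = V_min + code × LSB = 0.41 V + 12124 × 9.04 V / 32768
      = 0.41 + 3.34476 = 3.75476 V.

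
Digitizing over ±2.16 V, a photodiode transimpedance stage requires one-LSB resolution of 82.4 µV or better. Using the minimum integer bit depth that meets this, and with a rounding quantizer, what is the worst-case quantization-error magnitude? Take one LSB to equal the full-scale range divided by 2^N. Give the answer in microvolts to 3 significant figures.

33.0 µV

Range = 2.16 − (-2.16) = 4.32 V.
Need 2^N ≥ 4.32 V / 82.4 µV = 52430 → N_min = 16.
LSB = 4.32 V / 2^16 = 65.918 µV.
|e|_max = LSB/2 = 33.0 µV.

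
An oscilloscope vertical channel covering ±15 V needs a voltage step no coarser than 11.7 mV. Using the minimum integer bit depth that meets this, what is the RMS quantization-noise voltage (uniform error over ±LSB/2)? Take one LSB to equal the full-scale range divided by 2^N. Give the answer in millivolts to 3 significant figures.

2.11 mV

Span: 15 V − (-15 V) = 30 V.
Required number of levels: 30/11.7 mV = 2564.1; smallest N with 2^N ≥ that is 12.
LSB = 30 V / 2^12 = 7.3242 mV.
RMS noise = LSB/√12 = 2.11 mV.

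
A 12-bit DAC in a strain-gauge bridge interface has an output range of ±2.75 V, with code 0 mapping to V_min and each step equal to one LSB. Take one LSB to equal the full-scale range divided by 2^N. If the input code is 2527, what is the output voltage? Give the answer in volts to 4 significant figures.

Full-scale range = 2.75 V − (-2.75 V) = 5.5 V. LSB = 5.5 V / 2^12.
Output = V_min + (2527/4096) × range = -2.75 + 0.616943 × 5.5 V
      = -2.75 + 3.39319 = 0.643188 V.

0.6432 V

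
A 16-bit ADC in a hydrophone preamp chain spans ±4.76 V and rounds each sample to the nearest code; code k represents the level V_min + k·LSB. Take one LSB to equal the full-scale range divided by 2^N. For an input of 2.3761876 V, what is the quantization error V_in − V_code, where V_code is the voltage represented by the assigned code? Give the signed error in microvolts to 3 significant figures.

The full-scale span is 4.76 − (-4.76) = 9.52 V. LSB = 9.52 V / 2^16 ≈ 145.3 µV.
(V_in − V_min)/LSB = (2.3761876 − (-4.76)) × 65536/9.52 = 49125.7553 → nearest code k = 49126.
V_code = -4.76 + (49126/65536) × 9.52 = 2.3762231445 V.
e = 2.3761876 − (2.3762231445) = −35.5 µV.

−35.5 µV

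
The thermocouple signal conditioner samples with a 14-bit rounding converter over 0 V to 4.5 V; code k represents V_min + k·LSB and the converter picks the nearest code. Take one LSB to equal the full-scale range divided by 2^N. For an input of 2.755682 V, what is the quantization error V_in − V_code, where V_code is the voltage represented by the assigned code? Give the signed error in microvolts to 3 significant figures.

Full-scale range = 4.5 V. LSB = 4.5 V / 2^14 ≈ 274.7 µV.
(V_in − V_min)/LSB = (2.755682 − (0)) × 16384/4.5 = 10033.1320 → nearest code k = 10033.
V_code = V_min + k × range/2^14 = 0 + 10033 × 4.5/16384 = 2.7556457520 V.
e = 2.755682 − (2.7556457520) = +36.2 µV.

+36.2 µV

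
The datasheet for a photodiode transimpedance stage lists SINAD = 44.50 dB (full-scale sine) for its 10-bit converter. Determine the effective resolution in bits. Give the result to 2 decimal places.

7.10 bits

(44.50 − 1.76) / 6.02 = 42.74/6.02 = 7.0997 effective bits.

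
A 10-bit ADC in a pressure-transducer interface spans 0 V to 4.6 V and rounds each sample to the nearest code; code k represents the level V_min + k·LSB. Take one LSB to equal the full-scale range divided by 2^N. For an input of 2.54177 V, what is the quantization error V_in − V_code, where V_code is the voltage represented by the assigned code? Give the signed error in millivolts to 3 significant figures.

Full-scale range = 4.6 V. LSB = 4.6 V / 2^10 ≈ 4.492 mV.
(2.54177 − (0)) / LSB = 2.54177 × 1024/4.6 = 565.8201. Nearest integer: k = 566.
Reconstructed level: 0 + 566 × 4.6/1024 V = 2.542578125 V.
e = 2.54177 − (2.542578125) = −0.808 mV.

−0.808 mV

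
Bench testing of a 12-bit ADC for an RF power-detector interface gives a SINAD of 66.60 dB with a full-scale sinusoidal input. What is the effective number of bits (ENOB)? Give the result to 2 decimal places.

10.77 bits

ENOB = (66.60 − 1.76)/6.02 = 10.7708 bits.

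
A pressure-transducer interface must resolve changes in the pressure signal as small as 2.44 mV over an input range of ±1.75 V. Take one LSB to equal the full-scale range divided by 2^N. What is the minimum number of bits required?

11 bits

The full-scale span is 1.75 − (-1.75) = 3.5 V.
Need 2^N ≥ 3.5 V / 2.44 mV = 1434 → N_min = 11.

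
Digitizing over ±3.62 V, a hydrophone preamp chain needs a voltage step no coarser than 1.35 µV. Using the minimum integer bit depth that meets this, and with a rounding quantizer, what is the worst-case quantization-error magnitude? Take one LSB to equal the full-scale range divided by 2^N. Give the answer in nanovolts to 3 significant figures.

432 nV

Span: 3.62 V − (-3.62 V) = 7.24 V.
Levels needed ≥ 7.24/1.35 µV = 5.363e6. 2^23 = 8388608 suffices, so N_min = 23.
LSB = 7.24 V / 2^23 = 0.86308 µV.
|e|_max = LSB/2 = 432 nV.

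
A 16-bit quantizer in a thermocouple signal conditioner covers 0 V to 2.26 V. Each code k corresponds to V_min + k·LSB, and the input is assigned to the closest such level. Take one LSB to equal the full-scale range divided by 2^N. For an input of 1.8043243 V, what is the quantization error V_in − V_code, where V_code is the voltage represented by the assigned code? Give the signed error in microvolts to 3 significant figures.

+7.28 µV

Full-scale range = 2.26 V. LSB = 2.26 V / 2^16 ≈ 34.48 µV.
(1.8043243 − (0)) / LSB = 1.8043243 × 65536/2.26 = 52322.2112. Nearest integer: k = 52322.
V_code = V_min + k × range/2^16 = 0 + 52322 × 2.26/65536 = 1.8043170166 V.
V_in − V_code = 1.8043243 − (1.8043170166) = +7.28 µV.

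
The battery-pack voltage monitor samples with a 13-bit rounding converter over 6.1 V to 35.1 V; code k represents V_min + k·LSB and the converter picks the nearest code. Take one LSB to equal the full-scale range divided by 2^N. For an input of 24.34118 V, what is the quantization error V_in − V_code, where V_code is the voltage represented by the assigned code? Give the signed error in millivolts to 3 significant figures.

Range = 35.1 − (6.1) = 29 V. LSB = 29 V / 2^13 ≈ 3.540 mV.
Position in LSBs: (24.34118 − (6.1)) × 8192/29 = 5152.8188; rounding gives k = 5153.
V_code = V_min + k × range/2^13 = 6.1 + 5153 × 29/8192 = 24.34182129 V.
e = 24.34118 − (24.34182129) = −0.641 mV.

−0.641 mV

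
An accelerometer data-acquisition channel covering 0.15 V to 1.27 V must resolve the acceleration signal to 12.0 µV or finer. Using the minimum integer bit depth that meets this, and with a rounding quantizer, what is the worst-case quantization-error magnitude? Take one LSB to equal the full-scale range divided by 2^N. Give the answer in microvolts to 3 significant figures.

Full-scale range = 1.27 V − (0.15 V) = 1.12 V.
Levels needed ≥ 1.12/12.0 µV = 93330. 2^17 = 131072 suffices, so N_min = 17.
LSB = 1.12 V / 2^17 = 8.5449 µV.
Half an LSB is 4.27 µV.

4.27 µV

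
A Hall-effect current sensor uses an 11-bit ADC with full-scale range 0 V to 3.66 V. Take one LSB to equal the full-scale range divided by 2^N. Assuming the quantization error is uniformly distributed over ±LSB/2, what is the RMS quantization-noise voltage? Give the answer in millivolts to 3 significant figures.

0.516 mV

V_FS = 3.66 V.
One LSB is 3.66 V / 2048 = 1.7871 mV.
V_rms = LSB/√12 = 1.7871 mV / √12 = 0.516 mV.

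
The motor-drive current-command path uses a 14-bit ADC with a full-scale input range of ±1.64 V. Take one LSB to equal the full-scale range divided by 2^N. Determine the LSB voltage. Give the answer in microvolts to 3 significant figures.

200 µV

The full-scale span is 1.64 − (-1.64) = 3.28 V.
2^14 = 16384 levels.
Step size = 3.28/16384 V = 200 µV.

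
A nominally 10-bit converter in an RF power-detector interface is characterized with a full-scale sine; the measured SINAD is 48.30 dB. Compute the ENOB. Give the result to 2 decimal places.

(48.30 − 1.76) / 6.02 = 46.54/6.02 = 7.7309 effective bits.

7.73 bits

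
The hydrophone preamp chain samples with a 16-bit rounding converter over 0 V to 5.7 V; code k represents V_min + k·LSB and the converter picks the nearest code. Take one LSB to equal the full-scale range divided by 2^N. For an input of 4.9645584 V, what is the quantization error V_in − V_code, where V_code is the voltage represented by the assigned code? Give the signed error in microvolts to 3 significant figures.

+19.8 µV

V_FS = 5.7 V. LSB = 5.7 V / 2^16 ≈ 86.98 µV.
Position in LSBs: (4.9645584 − (0)) × 65536/5.7 = 57080.2279; rounding gives k = 57080.
V_code = 0 + (57080/65536) × 5.7 = 4.9645385742 V.
e = 4.9645584 − (4.9645385742) = +19.8 µV.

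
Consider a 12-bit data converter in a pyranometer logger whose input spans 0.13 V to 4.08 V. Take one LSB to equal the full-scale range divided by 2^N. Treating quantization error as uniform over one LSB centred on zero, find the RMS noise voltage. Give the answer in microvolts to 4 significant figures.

278.4 µV

Span: 4.08 V − (0.13 V) = 3.95 V.
LSB = 3.95 V ÷ 2^12 = 3.95/4096 V = 0.964355 mV.
For a uniform distribution on [−LSB/2, +LSB/2], V_rms = LSB/√12 = 0.964355 mV/3.4641 = 278.4 µV.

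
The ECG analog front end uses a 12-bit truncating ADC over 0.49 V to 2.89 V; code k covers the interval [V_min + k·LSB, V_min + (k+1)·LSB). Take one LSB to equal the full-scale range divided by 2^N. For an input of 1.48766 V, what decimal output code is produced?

Span: 2.89 V − (0.49 V) = 2.4 V. LSB = 2.4 V / 2^12 ≈ 0.5859 mV.
(V_in − V_min) × 2^12/range = (1.48766 − (0.49)) × 4096/2.4 = 1702.673.
Floor → code = 1702.

1702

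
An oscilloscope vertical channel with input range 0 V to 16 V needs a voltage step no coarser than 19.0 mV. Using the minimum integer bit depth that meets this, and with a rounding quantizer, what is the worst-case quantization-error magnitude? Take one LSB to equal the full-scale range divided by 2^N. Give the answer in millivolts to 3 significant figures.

Span = 16 V.
Need 2^N ≥ 16 V / 19.0 mV = 842.1 → N_min = 10.
Step size = 16/1024 V = 15.625 mV.
|e|_max = LSB/2 = 7.81 mV.

7.81 mV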